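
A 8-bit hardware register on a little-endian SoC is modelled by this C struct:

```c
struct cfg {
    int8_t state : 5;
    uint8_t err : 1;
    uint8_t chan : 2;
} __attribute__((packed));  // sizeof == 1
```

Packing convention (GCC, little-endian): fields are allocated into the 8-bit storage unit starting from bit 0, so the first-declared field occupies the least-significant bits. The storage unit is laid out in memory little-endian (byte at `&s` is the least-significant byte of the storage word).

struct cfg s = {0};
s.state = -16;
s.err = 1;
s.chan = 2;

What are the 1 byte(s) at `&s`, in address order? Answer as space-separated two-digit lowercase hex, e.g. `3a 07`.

[0+:5] state=-16 & 0x1f = 0x10; word=0x10
[5+:1] err=1 & 0x1 = 0x1; word=0x30
[6+:2] chan=2 & 0x3 = 0x2; word=0xb0
word = 0xb0 → little-endian bytes:
  [0]=0xb0

b0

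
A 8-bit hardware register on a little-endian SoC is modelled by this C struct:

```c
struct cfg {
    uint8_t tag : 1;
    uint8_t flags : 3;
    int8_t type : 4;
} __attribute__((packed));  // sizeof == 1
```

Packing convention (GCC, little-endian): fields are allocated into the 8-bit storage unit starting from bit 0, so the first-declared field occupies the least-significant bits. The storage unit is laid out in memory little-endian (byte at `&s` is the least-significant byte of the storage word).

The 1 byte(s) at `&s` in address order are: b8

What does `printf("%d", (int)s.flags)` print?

4

[0]=0xb8 (little-endian) → word 0xb8
tag:1 @ bit 0 → (0xb8>>0)&0x1 = 0x0
flags:3 @ bit 1 → (0xb8>>1)&0x7 = 0x4  ←
type:4 @ bit 4 → (0xb8>>4)&0xf = 0xb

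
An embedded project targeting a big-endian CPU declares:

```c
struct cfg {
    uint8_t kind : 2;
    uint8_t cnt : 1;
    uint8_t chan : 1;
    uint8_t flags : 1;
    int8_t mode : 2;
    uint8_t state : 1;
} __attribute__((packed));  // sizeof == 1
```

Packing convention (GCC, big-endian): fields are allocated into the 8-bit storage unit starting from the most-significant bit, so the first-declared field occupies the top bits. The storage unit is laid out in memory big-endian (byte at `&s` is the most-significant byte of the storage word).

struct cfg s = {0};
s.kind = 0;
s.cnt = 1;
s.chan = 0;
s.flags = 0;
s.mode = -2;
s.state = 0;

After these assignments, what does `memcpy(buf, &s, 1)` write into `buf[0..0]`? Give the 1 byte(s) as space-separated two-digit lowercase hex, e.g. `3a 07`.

24

kind (2b) val=0 bits=0x0 at bit 6: 0x00
cnt (1b) val=1 bits=0x1 at bit 5: 0x20
chan (1b) val=0 bits=0x0 at bit 4: 0x20
flags (1b) val=0 bits=0x0 at bit 3: 0x20
mode (2b) val=-2 bits=0x2 at bit 1: 0x24
state (1b) val=0 bits=0x0 at bit 0: 0x24
word = 0x24 → big-endian bytes:
  [0]=0x24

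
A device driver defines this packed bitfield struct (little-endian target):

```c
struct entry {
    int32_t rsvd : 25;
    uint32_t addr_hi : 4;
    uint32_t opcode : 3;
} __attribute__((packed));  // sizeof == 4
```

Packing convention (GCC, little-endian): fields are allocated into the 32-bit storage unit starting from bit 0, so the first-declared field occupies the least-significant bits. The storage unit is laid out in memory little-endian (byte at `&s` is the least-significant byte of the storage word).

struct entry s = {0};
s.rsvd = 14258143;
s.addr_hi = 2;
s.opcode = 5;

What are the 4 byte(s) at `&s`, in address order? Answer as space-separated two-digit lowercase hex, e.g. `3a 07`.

df 8f d9 a4

rsvd:25 = 14258143 → 0xd98fdf << 0 → word 0x00d98fdf
addr_hi:4 = 2 → 0x2 << 25 → word 0x04d98fdf
opcode:3 = 5 → 0x5 << 29 → word 0xa4d98fdf
word = 0xa4d98fdf → little-endian bytes:
  [0]=0xdf  [1]=0x8f  [2]=0xd9  [3]=0xa4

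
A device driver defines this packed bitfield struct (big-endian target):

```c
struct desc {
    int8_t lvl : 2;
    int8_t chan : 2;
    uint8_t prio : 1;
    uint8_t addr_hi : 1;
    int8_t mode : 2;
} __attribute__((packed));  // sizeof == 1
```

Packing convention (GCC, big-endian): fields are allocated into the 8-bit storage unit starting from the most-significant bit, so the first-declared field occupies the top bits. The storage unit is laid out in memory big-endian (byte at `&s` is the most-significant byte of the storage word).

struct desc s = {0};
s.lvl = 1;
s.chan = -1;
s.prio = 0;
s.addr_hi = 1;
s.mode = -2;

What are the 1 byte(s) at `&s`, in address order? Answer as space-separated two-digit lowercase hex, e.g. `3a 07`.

76

[6+:2] lvl=1 & 0x3 = 0x1; word=0x40
[4+:2] chan=-1 & 0x3 = 0x3; word=0x70
[3+:1] prio=0 & 0x1 = 0x0; word=0x70
[2+:1] addr_hi=1 & 0x1 = 0x1; word=0x74
[0+:2] mode=-2 & 0x3 = 0x2; word=0x76
word = 0x76 → big-endian bytes:
  [0]=0x76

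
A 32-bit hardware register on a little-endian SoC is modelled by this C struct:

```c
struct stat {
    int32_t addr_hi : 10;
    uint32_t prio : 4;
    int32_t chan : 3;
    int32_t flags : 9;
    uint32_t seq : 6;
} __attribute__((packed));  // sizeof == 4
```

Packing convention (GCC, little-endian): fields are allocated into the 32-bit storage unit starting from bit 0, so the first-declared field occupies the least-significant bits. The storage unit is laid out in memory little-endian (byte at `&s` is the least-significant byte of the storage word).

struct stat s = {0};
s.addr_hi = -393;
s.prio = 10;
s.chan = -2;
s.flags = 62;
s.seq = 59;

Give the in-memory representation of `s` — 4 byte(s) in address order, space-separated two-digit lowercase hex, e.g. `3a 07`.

77 aa 7d ec

addr_hi (10b) val=-393 bits=0x277 at bit 0: 0x00000277
prio (4b) val=10 bits=0xa at bit 10: 0x00002a77
chan (3b) val=-2 bits=0x6 at bit 14: 0x0001aa77
flags (9b) val=62 bits=0x3e at bit 17: 0x007daa77
seq (6b) val=59 bits=0x3b at bit 26: 0xec7daa77
word = 0xec7daa77 → little-endian bytes:
  [0]=0x77  [1]=0xaa  [2]=0x7d  [3]=0xec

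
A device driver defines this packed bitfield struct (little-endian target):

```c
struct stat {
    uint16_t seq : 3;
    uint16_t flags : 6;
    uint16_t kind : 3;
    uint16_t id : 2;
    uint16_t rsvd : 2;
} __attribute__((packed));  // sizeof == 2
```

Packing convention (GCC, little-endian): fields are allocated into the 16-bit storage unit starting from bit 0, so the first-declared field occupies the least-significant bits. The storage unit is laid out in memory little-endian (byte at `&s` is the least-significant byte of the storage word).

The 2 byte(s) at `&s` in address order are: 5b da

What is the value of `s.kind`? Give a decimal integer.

5

[0]=0x5b [1]=0xda (little-endian) → word 0xda5b
seq:3 @ bit 0 → (0xda5b>>0)&0x7 = 0x3
flags:6 @ bit 3 → (0xda5b>>3)&0x3f = 0xb
kind:3 @ bit 9 → (0xda5b>>9)&0x7 = 0x5  ←
id:2 @ bit 12 → (0xda5b>>12)&0x3 = 0x1
rsvd:2 @ bit 14 → (0xda5b>>14)&0x3 = 0x3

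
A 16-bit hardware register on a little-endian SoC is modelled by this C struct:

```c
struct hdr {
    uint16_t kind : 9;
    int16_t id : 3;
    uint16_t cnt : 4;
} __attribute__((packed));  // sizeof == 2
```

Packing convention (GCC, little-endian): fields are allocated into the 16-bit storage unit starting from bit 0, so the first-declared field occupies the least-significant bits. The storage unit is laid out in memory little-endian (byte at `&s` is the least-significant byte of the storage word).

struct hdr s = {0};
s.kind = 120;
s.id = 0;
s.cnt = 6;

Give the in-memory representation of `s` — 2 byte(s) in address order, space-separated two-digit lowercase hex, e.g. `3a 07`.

[0+:9] kind=120 & 0x1ff = 0x78; word=0x0078
[9+:3] id=0 & 0x7 = 0x0; word=0x0078
[12+:4] cnt=6 & 0xf = 0x6; word=0x6078
word = 0x6078 → little-endian bytes:
  [0]=0x78  [1]=0x60

78 60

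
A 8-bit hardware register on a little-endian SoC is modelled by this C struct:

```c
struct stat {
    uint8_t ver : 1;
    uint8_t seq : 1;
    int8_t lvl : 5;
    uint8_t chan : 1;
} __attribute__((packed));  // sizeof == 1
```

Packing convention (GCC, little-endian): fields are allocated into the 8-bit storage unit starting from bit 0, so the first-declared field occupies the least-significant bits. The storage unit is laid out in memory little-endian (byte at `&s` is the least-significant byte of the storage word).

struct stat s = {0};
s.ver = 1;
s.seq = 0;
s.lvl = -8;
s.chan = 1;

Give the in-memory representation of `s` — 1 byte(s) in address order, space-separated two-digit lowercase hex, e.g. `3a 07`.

e1

[0+:1] ver=1 & 0x1 = 0x1; word=0x01
[1+:1] seq=0 & 0x1 = 0x0; word=0x01
[2+:5] lvl=-8 & 0x1f = 0x18; word=0x61
[7+:1] chan=1 & 0x1 = 0x1; word=0xe1
word = 0xe1 → little-endian bytes:
  [0]=0xe1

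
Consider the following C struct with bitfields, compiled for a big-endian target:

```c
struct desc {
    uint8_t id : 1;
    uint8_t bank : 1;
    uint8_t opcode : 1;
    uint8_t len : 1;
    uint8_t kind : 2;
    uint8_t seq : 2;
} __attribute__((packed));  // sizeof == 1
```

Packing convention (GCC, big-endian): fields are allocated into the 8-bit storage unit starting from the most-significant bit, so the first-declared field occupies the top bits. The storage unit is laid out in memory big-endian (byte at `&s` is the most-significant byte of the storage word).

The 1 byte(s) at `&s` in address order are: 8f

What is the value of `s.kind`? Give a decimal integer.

[0]=0x8f (big-endian) → word 0x8f
id [7+:1] = (word>>7) & 0x1 = 1
bank [6+:1] = (word>>6) & 0x1 = 0
opcode [5+:1] = (word>>5) & 0x1 = 0
len [4+:1] = (word>>4) & 0x1 = 0
kind [2+:2] = (word>>2) & 0x3 = 3  ←
seq [0+:2] = (word>>0) & 0x3 = 3

3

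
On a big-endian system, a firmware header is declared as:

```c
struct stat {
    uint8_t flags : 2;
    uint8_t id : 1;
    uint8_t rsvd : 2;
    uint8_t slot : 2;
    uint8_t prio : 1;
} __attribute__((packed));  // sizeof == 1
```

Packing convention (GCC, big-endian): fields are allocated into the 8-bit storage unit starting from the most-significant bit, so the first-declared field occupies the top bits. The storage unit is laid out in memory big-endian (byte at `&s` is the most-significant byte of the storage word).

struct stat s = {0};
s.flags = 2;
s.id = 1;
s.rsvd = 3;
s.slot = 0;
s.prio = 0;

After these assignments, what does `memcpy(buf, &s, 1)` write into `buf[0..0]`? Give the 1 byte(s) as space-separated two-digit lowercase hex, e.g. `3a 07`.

flags:2 = 2 → 0x2 << 6 → word 0x80
id:1 = 1 → 0x1 << 5 → word 0xa0
rsvd:2 = 3 → 0x3 << 3 → word 0xb8
slot:2 = 0 → 0x0 << 1 → word 0xb8
prio:1 = 0 → 0x0 << 0 → word 0xb8
word = 0xb8 → big-endian bytes:
  [0]=0xb8

b8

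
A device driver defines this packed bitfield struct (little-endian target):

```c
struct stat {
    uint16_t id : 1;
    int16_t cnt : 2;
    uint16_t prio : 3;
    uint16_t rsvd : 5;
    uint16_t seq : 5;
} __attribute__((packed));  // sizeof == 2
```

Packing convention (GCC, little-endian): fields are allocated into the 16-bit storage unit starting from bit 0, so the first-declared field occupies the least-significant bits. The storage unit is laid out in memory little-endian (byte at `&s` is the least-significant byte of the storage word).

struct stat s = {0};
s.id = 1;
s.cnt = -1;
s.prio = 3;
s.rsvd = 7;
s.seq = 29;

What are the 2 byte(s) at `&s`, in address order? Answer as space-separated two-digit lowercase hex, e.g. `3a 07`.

df e9

id:1 = 1 → 0x1 << 0 → word 0x0001
cnt:2 = -1 → 0x3 << 1 → word 0x0007
prio:3 = 3 → 0x3 << 3 → word 0x001f
rsvd:5 = 7 → 0x7 << 6 → word 0x01df
seq:5 = 29 → 0x1d << 11 → word 0xe9df
word = 0xe9df → little-endian bytes:
  [0]=0xdf  [1]=0xe9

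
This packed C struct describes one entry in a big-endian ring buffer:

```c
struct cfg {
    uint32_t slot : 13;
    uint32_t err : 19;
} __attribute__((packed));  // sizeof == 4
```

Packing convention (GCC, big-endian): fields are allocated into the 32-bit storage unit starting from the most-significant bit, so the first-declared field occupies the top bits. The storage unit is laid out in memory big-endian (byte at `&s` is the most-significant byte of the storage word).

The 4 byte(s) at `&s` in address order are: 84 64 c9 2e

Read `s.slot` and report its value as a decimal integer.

4236

[0]=0x84 [1]=0x64 [2]=0xc9 [3]=0x2e (big-endian) → word 0x8464c92e
slot [19+:13] = (word>>19) & 0x1fff = 4236  ←
err [0+:19] = (word>>0) & 0x7ffff = 313646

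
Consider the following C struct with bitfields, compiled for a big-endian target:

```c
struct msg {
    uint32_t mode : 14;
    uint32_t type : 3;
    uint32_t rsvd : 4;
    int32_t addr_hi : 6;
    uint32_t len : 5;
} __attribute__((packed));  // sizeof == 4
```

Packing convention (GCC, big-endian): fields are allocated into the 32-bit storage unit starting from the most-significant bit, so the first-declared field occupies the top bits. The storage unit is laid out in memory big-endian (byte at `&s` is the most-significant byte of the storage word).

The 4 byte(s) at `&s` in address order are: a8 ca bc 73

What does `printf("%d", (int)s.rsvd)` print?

7

[0]=0xa8 [1]=0xca [2]=0xbc [3]=0x73 (big-endian) → word 0xa8cabc73
mode [18+:14] = (word>>18) & 0x3fff = 10802
type [15+:3] = (word>>15) & 0x7 = 5
rsvd [11+:4] = (word>>11) & 0xf = 7  ←
addr_hi [5+:6] = (word>>5) & 0x3f = 35
len [0+:5] = (word>>0) & 0x1f = 19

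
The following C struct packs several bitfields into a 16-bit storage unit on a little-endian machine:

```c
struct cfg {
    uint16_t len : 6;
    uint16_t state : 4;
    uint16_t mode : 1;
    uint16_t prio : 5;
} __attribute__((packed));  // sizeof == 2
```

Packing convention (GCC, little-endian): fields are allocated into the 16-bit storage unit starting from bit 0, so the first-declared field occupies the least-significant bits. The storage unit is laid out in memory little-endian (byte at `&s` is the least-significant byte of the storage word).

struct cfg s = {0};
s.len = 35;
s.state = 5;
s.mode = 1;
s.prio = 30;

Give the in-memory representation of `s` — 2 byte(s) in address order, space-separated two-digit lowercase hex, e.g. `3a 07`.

len:6 = 35 → 0x23 << 0 → word 0x0023
state:4 = 5 → 0x5 << 6 → word 0x0163
mode:1 = 1 → 0x1 << 10 → word 0x0563
prio:5 = 30 → 0x1e << 11 → word 0xf563
word = 0xf563 → little-endian bytes:
  [0]=0x63  [1]=0xf5

63 f5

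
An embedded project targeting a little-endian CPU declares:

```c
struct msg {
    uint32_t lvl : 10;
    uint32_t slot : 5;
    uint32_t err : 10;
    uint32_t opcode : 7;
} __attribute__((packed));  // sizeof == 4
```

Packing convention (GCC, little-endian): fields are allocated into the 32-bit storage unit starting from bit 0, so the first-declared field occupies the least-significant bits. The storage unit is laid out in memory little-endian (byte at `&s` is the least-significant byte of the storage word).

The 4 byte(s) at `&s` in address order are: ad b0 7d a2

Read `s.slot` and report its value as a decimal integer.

12

[0]=0xad [1]=0xb0 [2]=0x7d [3]=0xa2 (little-endian) → word 0xa27db0ad
lvl [0+:10] = (word>>0) & 0x3ff = 173
slot [10+:5] = (word>>10) & 0x1f = 12  ←
err [15+:10] = (word>>15) & 0x3ff = 251
opcode [25+:7] = (word>>25) & 0x7f = 81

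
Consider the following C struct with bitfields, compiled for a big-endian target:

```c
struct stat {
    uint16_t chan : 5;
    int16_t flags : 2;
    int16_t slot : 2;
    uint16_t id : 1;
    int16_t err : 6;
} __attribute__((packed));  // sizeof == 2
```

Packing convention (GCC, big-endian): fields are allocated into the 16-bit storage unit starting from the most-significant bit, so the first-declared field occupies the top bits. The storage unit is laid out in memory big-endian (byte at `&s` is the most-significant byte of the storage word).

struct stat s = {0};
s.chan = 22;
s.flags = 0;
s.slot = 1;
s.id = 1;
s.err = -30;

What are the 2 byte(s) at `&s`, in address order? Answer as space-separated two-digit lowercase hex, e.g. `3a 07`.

chan (5b) val=22 bits=0x16 at bit 11: 0xb000
flags (2b) val=0 bits=0x0 at bit 9: 0xb000
slot (2b) val=1 bits=0x1 at bit 7: 0xb080
id (1b) val=1 bits=0x1 at bit 6: 0xb0c0
err (6b) val=-30 bits=0x22 at bit 0: 0xb0e2
word = 0xb0e2 → big-endian bytes:
  [0]=0xb0  [1]=0xe2

b0 e2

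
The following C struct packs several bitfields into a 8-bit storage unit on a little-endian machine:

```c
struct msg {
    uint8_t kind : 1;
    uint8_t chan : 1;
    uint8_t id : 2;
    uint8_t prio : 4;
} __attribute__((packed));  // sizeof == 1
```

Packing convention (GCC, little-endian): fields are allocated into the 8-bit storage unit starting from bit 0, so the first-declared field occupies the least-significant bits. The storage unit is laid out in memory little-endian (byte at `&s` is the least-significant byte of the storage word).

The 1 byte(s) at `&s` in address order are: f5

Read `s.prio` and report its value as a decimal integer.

15

[0]=0xf5 (little-endian) → word 0xf5
kind:1 @ bit 0 → (0xf5>>0)&0x1 = 0x1
chan:1 @ bit 1 → (0xf5>>1)&0x1 = 0x0
id:2 @ bit 2 → (0xf5>>2)&0x3 = 0x1
prio:4 @ bit 4 → (0xf5>>4)&0xf = 0xf  ←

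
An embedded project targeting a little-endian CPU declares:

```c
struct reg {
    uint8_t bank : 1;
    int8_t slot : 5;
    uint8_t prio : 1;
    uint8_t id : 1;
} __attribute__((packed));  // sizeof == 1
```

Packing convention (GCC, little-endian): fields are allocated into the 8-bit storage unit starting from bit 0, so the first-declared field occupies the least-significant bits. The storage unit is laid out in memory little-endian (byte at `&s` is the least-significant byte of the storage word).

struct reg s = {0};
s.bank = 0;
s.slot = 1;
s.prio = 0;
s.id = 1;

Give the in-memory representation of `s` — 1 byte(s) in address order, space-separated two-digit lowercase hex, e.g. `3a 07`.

[0+:1] bank=0 & 0x1 = 0x0; word=0x00
[1+:5] slot=1 & 0x1f = 0x1; word=0x02
[6+:1] prio=0 & 0x1 = 0x0; word=0x02
[7+:1] id=1 & 0x1 = 0x1; word=0x82
word = 0x82 → little-endian bytes:
  [0]=0x82

82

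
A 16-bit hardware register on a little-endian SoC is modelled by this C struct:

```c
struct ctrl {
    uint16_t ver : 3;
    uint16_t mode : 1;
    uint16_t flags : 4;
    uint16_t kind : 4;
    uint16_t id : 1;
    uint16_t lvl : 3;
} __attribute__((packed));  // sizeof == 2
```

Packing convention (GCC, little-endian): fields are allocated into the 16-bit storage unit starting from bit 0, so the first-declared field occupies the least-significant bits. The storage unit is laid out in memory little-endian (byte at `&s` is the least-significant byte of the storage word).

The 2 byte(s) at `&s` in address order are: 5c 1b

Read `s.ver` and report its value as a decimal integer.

4

[0]=0x5c [1]=0x1b (little-endian) → word 0x1b5c
ver [0+:3] = (word>>0) & 0x7 = 4  ←
mode [3+:1] = (word>>3) & 0x1 = 1
flags [4+:4] = (word>>4) & 0xf = 5
kind [8+:4] = (word>>8) & 0xf = 11
id [12+:1] = (word>>12) & 0x1 = 1
lvl [13+:3] = (word>>13) & 0x7 = 0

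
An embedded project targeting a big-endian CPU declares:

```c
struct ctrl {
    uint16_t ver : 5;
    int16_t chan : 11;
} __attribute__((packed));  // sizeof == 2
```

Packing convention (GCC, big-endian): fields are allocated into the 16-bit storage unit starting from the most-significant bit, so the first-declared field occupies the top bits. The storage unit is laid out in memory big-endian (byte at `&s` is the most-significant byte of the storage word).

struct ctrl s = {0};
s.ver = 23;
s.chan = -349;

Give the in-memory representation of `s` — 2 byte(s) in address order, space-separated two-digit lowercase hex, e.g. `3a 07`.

be a3

ver:5 = 23 → 0x17 << 11 → word 0xb800
chan:11 = -349 → 0x6a3 << 0 → word 0xbea3
word = 0xbea3 → big-endian bytes:
  [0]=0xbe  [1]=0xa3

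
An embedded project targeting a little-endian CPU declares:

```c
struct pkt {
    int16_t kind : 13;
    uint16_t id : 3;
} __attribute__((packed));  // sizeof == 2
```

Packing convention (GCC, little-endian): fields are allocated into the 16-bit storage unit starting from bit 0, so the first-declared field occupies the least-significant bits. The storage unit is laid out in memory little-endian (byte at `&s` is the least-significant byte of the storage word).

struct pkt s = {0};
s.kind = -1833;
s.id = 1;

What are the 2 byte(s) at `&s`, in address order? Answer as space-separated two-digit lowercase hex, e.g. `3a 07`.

kind:13 = -1833 → 0x18d7 << 0 → word 0x18d7
id:3 = 1 → 0x1 << 13 → word 0x38d7
word = 0x38d7 → little-endian bytes:
  [0]=0xd7  [1]=0x38

d7 38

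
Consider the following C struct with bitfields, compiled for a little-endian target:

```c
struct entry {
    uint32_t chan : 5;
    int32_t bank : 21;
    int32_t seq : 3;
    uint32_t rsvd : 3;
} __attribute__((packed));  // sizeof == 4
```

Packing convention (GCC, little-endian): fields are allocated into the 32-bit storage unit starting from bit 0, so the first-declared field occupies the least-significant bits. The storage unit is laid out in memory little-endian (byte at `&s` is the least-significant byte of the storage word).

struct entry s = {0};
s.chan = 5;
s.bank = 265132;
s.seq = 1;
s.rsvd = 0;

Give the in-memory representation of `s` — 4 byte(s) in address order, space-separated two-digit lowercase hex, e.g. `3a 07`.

chan:5 = 5 → 0x5 << 0 → word 0x00000005
bank:21 = 265132 → 0x40bac << 5 → word 0x00817585
seq:3 = 1 → 0x1 << 26 → word 0x04817585
rsvd:3 = 0 → 0x0 << 29 → word 0x04817585
word = 0x04817585 → little-endian bytes:
  [0]=0x85  [1]=0x75  [2]=0x81  [3]=0x04

85 75 81 04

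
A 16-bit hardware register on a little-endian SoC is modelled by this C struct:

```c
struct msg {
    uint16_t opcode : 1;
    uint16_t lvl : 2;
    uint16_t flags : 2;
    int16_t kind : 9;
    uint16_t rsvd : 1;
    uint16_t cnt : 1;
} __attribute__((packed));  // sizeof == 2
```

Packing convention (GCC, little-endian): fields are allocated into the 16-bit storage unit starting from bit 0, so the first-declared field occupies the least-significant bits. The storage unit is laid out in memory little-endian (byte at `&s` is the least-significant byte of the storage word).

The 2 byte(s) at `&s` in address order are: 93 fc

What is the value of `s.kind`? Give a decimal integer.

-28

[0]=0x93 [1]=0xfc (little-endian) → word 0xfc93
opcode [0+:1] = (word>>0) & 0x1 = 1
lvl [1+:2] = (word>>1) & 0x3 = 1
flags [3+:2] = (word>>3) & 0x3 = 2
kind [5+:9] = (word>>5) & 0x1ff = 484  ←
rsvd [14+:1] = (word>>14) & 0x1 = 1
cnt [15+:1] = (word>>15) & 0x1 = 1
kind signed 9b, MSB=1: 484 - 512 = -28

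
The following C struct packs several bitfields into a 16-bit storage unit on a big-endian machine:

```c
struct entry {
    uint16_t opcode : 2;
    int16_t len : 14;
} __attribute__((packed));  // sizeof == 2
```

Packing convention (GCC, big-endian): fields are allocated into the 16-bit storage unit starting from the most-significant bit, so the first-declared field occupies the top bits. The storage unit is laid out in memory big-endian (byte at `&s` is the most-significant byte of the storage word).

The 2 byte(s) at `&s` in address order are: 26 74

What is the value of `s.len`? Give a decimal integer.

-6540

[0]=0x26 [1]=0x74 (big-endian) → word 0x2674
opcode [14+:2] = (word>>14) & 0x3 = 0
len [0+:14] = (word>>0) & 0x3fff = 9844  ←
len signed 14b, MSB=1: 9844 - 16384 = -6540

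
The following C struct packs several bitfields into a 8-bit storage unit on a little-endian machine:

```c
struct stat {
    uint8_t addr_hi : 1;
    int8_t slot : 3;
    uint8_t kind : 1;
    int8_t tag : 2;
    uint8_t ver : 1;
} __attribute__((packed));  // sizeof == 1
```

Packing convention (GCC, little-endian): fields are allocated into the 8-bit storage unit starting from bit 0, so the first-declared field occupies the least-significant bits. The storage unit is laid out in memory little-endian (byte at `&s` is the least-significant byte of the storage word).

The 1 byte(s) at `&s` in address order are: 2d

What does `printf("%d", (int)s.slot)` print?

[0]=0x2d (little-endian) → word 0x2d
addr_hi [0+:1] = (word>>0) & 0x1 = 1
slot [1+:3] = (word>>1) & 0x7 = 6  ←
kind [4+:1] = (word>>4) & 0x1 = 0
tag [5+:2] = (word>>5) & 0x3 = 1
ver [7+:1] = (word>>7) & 0x1 = 0
slot signed 3b, MSB=1: 6 - 8 = -2

-2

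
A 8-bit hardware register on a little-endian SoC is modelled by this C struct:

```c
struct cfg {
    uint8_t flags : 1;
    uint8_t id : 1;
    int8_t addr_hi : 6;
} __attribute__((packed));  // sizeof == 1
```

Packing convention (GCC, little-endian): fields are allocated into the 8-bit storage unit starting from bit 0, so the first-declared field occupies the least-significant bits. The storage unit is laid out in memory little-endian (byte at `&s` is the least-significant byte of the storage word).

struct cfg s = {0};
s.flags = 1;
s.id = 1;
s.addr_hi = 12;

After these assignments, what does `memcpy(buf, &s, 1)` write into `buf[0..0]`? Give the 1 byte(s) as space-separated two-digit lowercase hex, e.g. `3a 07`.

33

flags:1 = 1 → 0x1 << 0 → word 0x01
id:1 = 1 → 0x1 << 1 → word 0x03
addr_hi:6 = 12 → 0xc << 2 → word 0x33
word = 0x33 → little-endian bytes:
  [0]=0x33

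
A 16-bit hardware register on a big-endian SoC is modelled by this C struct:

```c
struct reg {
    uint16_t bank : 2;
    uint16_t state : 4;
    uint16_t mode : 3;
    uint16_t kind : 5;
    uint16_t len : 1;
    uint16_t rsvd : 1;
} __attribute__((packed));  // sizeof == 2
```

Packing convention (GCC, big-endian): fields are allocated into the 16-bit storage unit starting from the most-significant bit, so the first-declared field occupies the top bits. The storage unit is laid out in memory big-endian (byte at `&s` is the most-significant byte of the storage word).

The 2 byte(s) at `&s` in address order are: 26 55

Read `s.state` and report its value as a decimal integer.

9

[0]=0x26 [1]=0x55 (big-endian) → word 0x2655
bank [14+:2] = (word>>14) & 0x3 = 0
state [10+:4] = (word>>10) & 0xf = 9  ←
mode [7+:3] = (word>>7) & 0x7 = 4
kind [2+:5] = (word>>2) & 0x1f = 21
len [1+:1] = (word>>1) & 0x1 = 0
rsvd [0+:1] = (word>>0) & 0x1 = 1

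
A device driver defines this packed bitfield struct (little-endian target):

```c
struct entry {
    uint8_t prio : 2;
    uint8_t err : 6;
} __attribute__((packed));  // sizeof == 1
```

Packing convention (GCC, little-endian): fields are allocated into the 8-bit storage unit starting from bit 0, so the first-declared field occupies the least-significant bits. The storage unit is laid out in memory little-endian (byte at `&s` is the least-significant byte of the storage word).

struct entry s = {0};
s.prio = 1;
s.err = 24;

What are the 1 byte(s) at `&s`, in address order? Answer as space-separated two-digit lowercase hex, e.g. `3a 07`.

prio:2 = 1 → 0x1 << 0 → word 0x01
err:6 = 24 → 0x18 << 2 → word 0x61
word = 0x61 → little-endian bytes:
  [0]=0x61

61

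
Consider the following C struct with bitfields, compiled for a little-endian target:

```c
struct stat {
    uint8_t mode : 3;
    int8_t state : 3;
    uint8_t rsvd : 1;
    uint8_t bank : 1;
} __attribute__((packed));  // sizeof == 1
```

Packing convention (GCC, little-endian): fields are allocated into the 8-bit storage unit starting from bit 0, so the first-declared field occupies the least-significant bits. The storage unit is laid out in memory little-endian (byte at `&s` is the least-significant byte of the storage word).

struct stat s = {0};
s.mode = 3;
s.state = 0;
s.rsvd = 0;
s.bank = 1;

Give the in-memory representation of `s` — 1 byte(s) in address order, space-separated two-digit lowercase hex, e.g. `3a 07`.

mode:3 = 3 → 0x3 << 0 → word 0x03
state:3 = 0 → 0x0 << 3 → word 0x03
rsvd:1 = 0 → 0x0 << 6 → word 0x03
bank:1 = 1 → 0x1 << 7 → word 0x83
word = 0x83 → little-endian bytes:
  [0]=0x83

83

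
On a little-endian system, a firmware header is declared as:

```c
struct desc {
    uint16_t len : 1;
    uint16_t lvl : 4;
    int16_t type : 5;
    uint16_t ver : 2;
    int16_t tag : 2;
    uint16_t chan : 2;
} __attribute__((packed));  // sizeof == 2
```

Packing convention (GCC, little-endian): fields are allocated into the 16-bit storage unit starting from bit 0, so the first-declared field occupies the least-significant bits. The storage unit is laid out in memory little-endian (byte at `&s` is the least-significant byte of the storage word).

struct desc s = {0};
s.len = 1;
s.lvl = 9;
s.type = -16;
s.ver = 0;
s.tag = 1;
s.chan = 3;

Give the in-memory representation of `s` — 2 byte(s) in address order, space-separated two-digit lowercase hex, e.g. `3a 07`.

len (1b) val=1 bits=0x1 at bit 0: 0x0001
lvl (4b) val=9 bits=0x9 at bit 1: 0x0013
type (5b) val=-16 bits=0x10 at bit 5: 0x0213
ver (2b) val=0 bits=0x0 at bit 10: 0x0213
tag (2b) val=1 bits=0x1 at bit 12: 0x1213
chan (2b) val=3 bits=0x3 at bit 14: 0xd213
word = 0xd213 → little-endian bytes:
  [0]=0x13  [1]=0xd2

13 d2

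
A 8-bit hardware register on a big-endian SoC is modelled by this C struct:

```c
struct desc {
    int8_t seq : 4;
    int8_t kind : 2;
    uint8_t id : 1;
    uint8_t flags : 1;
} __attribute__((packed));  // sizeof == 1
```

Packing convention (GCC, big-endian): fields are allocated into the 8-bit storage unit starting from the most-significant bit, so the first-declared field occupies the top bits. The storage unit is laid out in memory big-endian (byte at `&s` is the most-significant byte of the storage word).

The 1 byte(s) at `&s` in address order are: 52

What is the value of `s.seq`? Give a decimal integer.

5

[0]=0x52 (big-endian) → word 0x52
seq:4 @ bit 4 → (0x52>>4)&0xf = 0x5  ←
kind:2 @ bit 2 → (0x52>>2)&0x3 = 0x0
id:1 @ bit 1 → (0x52>>1)&0x1 = 0x1
flags:1 @ bit 0 → (0x52>>0)&0x1 = 0x0
seq signed 4b, MSB=0: value = 5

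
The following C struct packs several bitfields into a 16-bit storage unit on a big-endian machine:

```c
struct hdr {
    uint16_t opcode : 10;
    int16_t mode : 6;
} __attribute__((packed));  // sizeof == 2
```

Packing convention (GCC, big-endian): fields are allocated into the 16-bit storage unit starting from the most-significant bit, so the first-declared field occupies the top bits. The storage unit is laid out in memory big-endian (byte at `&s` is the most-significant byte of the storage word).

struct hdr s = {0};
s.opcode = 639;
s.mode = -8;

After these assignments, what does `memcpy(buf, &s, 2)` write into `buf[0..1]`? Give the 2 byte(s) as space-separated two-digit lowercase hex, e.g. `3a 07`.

9f f8

opcode:10 = 639 → 0x27f << 6 → word 0x9fc0
mode:6 = -8 → 0x38 << 0 → word 0x9ff8
word = 0x9ff8 → big-endian bytes:
  [0]=0x9f  [1]=0xf8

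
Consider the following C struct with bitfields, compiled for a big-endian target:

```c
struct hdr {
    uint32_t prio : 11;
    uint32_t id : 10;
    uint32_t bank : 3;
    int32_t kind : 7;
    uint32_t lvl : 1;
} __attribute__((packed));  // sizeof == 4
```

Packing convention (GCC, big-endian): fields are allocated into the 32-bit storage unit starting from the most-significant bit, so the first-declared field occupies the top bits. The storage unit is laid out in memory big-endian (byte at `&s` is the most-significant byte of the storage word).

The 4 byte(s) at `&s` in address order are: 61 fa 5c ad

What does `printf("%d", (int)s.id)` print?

843

[0]=0x61 [1]=0xfa [2]=0x5c [3]=0xad (big-endian) → word 0x61fa5cad
prio:11 @ bit 21 → (0x61fa5cad>>21)&0x7ff = 0x30f
id:10 @ bit 11 → (0x61fa5cad>>11)&0x3ff = 0x34b  ←
bank:3 @ bit 8 → (0x61fa5cad>>8)&0x7 = 0x4
kind:7 @ bit 1 → (0x61fa5cad>>1)&0x7f = 0x56
lvl:1 @ bit 0 → (0x61fa5cad>>0)&0x1 = 0x1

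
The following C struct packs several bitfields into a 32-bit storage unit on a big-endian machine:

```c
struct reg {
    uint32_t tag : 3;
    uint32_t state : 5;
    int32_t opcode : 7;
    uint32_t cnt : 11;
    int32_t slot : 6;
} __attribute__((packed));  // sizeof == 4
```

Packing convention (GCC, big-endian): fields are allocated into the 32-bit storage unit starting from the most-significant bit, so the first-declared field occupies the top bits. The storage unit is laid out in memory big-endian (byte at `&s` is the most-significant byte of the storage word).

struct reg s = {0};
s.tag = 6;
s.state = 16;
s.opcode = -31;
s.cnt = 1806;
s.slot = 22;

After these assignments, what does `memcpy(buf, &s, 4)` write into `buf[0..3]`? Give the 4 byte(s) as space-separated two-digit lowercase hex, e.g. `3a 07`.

tag:3 = 6 → 0x6 << 29 → word 0xc0000000
state:5 = 16 → 0x10 << 24 → word 0xd0000000
opcode:7 = -31 → 0x61 << 17 → word 0xd0c20000
cnt:11 = 1806 → 0x70e << 6 → word 0xd0c3c380
slot:6 = 22 → 0x16 << 0 → word 0xd0c3c396
word = 0xd0c3c396 → big-endian bytes:
  [0]=0xd0  [1]=0xc3  [2]=0xc3  [3]=0x96

d0 c3 c3 96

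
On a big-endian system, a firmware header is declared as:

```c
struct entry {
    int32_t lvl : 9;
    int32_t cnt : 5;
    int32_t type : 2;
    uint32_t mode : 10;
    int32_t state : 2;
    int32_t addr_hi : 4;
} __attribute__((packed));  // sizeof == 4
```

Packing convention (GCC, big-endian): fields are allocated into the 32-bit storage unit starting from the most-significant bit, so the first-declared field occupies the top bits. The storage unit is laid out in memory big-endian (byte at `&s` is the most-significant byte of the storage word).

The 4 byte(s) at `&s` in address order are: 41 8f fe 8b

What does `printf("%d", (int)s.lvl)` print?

[0]=0x41 [1]=0x8f [2]=0xfe [3]=0x8b (big-endian) → word 0x418ffe8b
lvl [23+:9] = (word>>23) & 0x1ff = 131  ←
cnt [18+:5] = (word>>18) & 0x1f = 3
type [16+:2] = (word>>16) & 0x3 = 3
mode [6+:10] = (word>>6) & 0x3ff = 1018
state [4+:2] = (word>>4) & 0x3 = 0
addr_hi [0+:4] = (word>>0) & 0xf = 11
lvl signed 9b, MSB=0: value = 131

131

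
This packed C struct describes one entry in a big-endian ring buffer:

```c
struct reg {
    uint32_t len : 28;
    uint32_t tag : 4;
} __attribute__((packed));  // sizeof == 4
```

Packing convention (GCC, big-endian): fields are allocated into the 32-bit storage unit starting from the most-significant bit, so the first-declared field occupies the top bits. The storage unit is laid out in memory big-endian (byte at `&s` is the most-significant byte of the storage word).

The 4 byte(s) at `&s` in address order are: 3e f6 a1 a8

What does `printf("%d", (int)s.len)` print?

66021914

[0]=0x3e [1]=0xf6 [2]=0xa1 [3]=0xa8 (big-endian) → word 0x3ef6a1a8
len [4+:28] = (word>>4) & 0xfffffff = 66021914  ←
tag [0+:4] = (word>>0) & 0xf = 8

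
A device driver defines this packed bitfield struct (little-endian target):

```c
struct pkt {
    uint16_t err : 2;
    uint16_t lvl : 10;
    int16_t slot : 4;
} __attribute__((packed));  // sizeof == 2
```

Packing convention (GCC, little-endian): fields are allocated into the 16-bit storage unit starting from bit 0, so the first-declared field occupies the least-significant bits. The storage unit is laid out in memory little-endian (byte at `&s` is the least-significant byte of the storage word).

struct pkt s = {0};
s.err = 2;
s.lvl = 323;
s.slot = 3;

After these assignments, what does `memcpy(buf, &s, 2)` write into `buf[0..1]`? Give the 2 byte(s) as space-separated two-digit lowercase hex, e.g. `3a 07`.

[0+:2] err=2 & 0x3 = 0x2; word=0x0002
[2+:10] lvl=323 & 0x3ff = 0x143; word=0x050e
[12+:4] slot=3 & 0xf = 0x3; word=0x350e
word = 0x350e → little-endian bytes:
  [0]=0x0e  [1]=0x35

0e 35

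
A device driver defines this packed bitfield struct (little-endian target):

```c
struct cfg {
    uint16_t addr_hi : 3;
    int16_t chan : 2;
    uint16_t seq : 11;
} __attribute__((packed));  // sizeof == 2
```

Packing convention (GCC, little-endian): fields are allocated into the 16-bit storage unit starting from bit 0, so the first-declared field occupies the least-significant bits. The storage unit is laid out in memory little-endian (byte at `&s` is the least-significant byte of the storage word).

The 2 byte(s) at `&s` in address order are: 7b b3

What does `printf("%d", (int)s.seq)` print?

[0]=0x7b [1]=0xb3 (little-endian) → word 0xb37b
addr_hi [0+:3] = (word>>0) & 0x7 = 3
chan [3+:2] = (word>>3) & 0x3 = 3
seq [5+:11] = (word>>5) & 0x7ff = 1435  ←

1435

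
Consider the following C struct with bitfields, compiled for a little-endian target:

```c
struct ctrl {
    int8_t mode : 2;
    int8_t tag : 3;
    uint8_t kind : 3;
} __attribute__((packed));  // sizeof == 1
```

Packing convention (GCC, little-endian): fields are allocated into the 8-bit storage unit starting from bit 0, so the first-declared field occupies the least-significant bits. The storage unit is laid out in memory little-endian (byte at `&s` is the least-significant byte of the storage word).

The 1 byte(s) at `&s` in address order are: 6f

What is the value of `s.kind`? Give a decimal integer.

3

[0]=0x6f (little-endian) → word 0x6f
mode [0+:2] = (word>>0) & 0x3 = 3
tag [2+:3] = (word>>2) & 0x7 = 3
kind [5+:3] = (word>>5) & 0x7 = 3  ←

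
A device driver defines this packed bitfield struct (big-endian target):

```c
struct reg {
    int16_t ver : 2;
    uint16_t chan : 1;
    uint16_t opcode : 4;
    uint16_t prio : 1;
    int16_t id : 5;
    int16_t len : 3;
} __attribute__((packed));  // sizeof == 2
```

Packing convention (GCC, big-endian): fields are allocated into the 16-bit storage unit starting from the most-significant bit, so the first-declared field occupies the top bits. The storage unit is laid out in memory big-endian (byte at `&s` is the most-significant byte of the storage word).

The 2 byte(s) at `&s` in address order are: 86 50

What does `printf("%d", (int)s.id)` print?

[0]=0x86 [1]=0x50 (big-endian) → word 0x8650
ver:2 @ bit 14 → (0x8650>>14)&0x3 = 0x2
chan:1 @ bit 13 → (0x8650>>13)&0x1 = 0x0
opcode:4 @ bit 9 → (0x8650>>9)&0xf = 0x3
prio:1 @ bit 8 → (0x8650>>8)&0x1 = 0x0
id:5 @ bit 3 → (0x8650>>3)&0x1f = 0xa  ←
len:3 @ bit 0 → (0x8650>>0)&0x7 = 0x0
id signed 5b, MSB=0: value = 10

10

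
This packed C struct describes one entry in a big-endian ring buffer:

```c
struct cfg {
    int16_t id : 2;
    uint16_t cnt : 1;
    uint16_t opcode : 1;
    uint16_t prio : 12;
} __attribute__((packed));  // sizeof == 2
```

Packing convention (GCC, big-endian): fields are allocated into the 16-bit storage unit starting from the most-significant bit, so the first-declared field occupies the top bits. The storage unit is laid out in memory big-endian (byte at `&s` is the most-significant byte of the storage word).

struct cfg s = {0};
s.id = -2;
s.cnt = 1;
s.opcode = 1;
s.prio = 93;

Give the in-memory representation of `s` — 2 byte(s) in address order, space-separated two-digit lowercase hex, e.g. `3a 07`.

id:2 = -2 → 0x2 << 14 → word 0x8000
cnt:1 = 1 → 0x1 << 13 → word 0xa000
opcode:1 = 1 → 0x1 << 12 → word 0xb000
prio:12 = 93 → 0x5d << 0 → word 0xb05d
word = 0xb05d → big-endian bytes:
  [0]=0xb0  [1]=0x5d

b0 5d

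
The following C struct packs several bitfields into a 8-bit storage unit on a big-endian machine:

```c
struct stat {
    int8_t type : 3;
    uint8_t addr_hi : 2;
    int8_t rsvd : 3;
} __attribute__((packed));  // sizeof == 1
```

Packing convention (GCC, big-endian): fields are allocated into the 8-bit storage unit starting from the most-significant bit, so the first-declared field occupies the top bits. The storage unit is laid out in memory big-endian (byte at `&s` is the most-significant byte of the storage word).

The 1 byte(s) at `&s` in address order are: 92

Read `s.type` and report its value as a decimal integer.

[0]=0x92 (big-endian) → word 0x92
type [5+:3] = (word>>5) & 0x7 = 4  ←
addr_hi [3+:2] = (word>>3) & 0x3 = 2
rsvd [0+:3] = (word>>0) & 0x7 = 2
type signed 3b, MSB=1: 4 - 8 = -4

-4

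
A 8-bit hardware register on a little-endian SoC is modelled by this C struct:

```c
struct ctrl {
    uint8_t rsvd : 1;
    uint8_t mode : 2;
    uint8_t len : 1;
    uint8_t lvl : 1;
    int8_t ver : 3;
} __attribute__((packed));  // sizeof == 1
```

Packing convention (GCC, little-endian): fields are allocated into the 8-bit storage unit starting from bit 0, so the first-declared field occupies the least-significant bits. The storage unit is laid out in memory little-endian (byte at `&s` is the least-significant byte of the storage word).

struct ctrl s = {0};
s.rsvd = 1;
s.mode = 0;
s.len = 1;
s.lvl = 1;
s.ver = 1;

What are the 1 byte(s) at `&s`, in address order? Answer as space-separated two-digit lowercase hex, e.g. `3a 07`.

39

rsvd (1b) val=1 bits=0x1 at bit 0: 0x01
mode (2b) val=0 bits=0x0 at bit 1: 0x01
len (1b) val=1 bits=0x1 at bit 3: 0x09
lvl (1b) val=1 bits=0x1 at bit 4: 0x19
ver (3b) val=1 bits=0x1 at bit 5: 0x39
word = 0x39 → little-endian bytes:
  [0]=0x39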